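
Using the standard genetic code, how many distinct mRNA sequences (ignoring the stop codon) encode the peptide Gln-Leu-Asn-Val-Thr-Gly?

1536

Gln: 2 codons.
Leu: 6 codons.
Asn: 2 codons.
Val: 4 codons.
Thr: 4 codons.
Gly: 4 codons.
2 × 6 × 2 × 4 × 4 × 4 = 1536.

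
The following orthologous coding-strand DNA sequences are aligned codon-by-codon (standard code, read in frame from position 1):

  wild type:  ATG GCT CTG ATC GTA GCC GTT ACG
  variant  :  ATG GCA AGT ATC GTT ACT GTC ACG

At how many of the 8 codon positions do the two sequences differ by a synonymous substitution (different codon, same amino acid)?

Codon 1: ATG Met / ATG Met — identical.
Codon 2: GCT Ala / GCA Ala — synonymous.
Codon 3: CTG Leu / AGT Ser — nonsynonymous.
Codon 4: ATC Ile / ATC Ile — identical.
Codon 5: GTA Val / GTT Val — synonymous.
Codon 6: GCC Ala / ACT Thr — nonsynonymous.
Codon 7: GTT Val / GTC Val — synonymous.
Codon 8: ACG Thr / ACG Thr — identical.
Synonymous differences: 3.

3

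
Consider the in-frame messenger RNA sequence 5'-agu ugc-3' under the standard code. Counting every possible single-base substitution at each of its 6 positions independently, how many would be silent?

Codon 1 (AGU, Ser): 1 synonymous substitution.
Codon 2 (UGC, Cys): 1 synonymous substitution.
Total: 1 + 1 = 2.

2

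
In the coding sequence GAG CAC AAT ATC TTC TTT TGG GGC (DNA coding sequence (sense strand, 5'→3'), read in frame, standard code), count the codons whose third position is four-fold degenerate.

Codon 1 GAG (Glu): third position 2-fold.
Codon 2 CAC (His): third position 2-fold.
Codon 3 AAT (Asn): third position 2-fold.
Codon 4 ATC (Ile): third position 3-fold.
Codon 5 TTC (Phe): third position 2-fold.
Codon 6 TTT (Phe): third position 2-fold.
Codon 7 TGG (Trp): third position 1-fold.
Codon 8 GGC (Gly): third position 4-fold.
Four-fold degenerate third positions: 1.

1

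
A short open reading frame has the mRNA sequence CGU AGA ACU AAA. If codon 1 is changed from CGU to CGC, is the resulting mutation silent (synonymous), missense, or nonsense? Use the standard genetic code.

Position 3 falls in codon 1: CGU → Arg.
After the substitution the codon is CGC → Arg.
Both encode Arg, so the change is synonymous.

silent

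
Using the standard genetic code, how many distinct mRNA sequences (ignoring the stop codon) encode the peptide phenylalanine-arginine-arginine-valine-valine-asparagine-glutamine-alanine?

Phe: 2 codons.
Arg: 6 codons.
Arg: 6 codons.
Val: 4 codons.
Val: 4 codons.
Asn: 2 codons.
Gln: 2 codons.
Ala: 4 codons.
2 × 6 × 6 × 4 × 4 × 2 × 2 × 4 = 18432.

18432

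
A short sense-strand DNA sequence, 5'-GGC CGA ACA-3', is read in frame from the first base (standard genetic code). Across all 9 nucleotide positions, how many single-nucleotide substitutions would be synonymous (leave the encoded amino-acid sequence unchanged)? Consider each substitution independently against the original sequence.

Codon 1 (GGC, Gly): 3 synonymous substitutions.
Codon 2 (CGA, Arg): 4 synonymous substitutions.
Codon 3 (ACA, Thr): 3 synonymous substitutions.
Total: 3 + 4 + 3 = 10.

10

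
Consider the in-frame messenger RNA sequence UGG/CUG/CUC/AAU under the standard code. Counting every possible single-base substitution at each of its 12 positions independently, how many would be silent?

Codon 1 (UGG, Trp): 0 synonymous substitutions.
Codon 2 (CUG, Leu): 4 synonymous substitutions.
Codon 3 (CUC, Leu): 3 synonymous substitutions.
Codon 4 (AAU, Asn): 1 synonymous substitution.
Total: 0 + 4 + 3 + 1 = 8.

8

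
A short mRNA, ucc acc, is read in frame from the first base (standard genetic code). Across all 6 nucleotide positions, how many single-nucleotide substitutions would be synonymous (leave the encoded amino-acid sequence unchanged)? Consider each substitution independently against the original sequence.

6

Codon 1 (UCC, Ser): 3 synonymous substitutions.
Codon 2 (ACC, Thr): 3 synonymous substitutions.
Total: 3 + 3 = 6.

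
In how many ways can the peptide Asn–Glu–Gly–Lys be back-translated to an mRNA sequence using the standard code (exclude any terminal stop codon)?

Asn: 2 codons.
Glu: 2 codons.
Gly: 4 codons.
Lys: 2 codons.
2 × 2 × 4 × 2 = 32.

32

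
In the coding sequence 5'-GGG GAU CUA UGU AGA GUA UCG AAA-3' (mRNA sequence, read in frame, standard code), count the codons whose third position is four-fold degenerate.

Codon 1 GGG (Gly): third position 4-fold.
Codon 2 GAU (Asp): third position 2-fold.
Codon 3 CUA (Leu): third position 4-fold.
Codon 4 UGU (Cys): third position 2-fold.
Codon 5 AGA (Arg): third position 2-fold.
Codon 6 GUA (Val): third position 4-fold.
Codon 7 UCG (Ser): third position 4-fold.
Codon 8 AAA (Lys): third position 2-fold.
Four-fold degenerate third positions: 4.

4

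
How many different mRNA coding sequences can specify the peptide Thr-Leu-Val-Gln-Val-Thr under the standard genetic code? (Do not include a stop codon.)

3072

Thr: 4 codons.
Leu: 6 codons.
Val: 4 codons.
Gln: 2 codons.
Val: 4 codons.
Thr: 4 codons.
4 × 6 × 4 × 2 × 4 × 4 = 3072.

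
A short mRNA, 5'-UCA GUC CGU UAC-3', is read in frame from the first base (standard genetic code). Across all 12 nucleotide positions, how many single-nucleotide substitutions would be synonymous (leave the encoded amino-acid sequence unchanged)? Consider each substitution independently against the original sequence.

Codon 1 (UCA, Ser): 3 synonymous substitutions.
Codon 2 (GUC, Val): 3 synonymous substitutions.
Codon 3 (CGU, Arg): 3 synonymous substitutions.
Codon 4 (UAC, Tyr): 1 synonymous substitution.
Total: 3 + 3 + 3 + 1 = 10.

10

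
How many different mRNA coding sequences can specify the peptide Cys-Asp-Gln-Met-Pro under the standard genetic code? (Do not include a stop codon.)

32

Cys: 2 codons.
Asp: 2 codons.
Gln: 2 codons.
Met: 1 codon.
Pro: 4 codons.
2 × 2 × 2 × 1 × 4 = 32.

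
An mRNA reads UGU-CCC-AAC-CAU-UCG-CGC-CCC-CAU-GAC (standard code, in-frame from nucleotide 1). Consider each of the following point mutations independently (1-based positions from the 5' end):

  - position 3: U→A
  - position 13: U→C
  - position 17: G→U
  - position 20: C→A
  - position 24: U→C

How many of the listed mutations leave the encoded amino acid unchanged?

Codon 1: UGU (Cys) → UGA (Stop) — nonsense.
Codon 5: UCG (Ser) → CCG (Pro) — missense.
Codon 6: CGC (Arg) → CUC (Leu) — missense.
Codon 7: CCC (Pro) → CAC (His) — missense.
Codon 8: CAU (His) → CAC (His) — synonymous.
Synonymous: 1 of 5.

1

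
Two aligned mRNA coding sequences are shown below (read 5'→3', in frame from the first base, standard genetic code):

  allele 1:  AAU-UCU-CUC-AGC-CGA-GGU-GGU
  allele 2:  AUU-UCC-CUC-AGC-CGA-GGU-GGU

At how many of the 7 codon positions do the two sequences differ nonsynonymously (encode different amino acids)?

1

Codon 1: AAU Asn / AUU Ile — nonsynonymous.
Codon 2: UCU Ser / UCC Ser — synonymous.
Codon 3: CUC Leu / CUC Leu — identical.
Codon 4: AGC Ser / AGC Ser — identical.
Codon 5: CGA Arg / CGA Arg — identical.
Codon 6: GGU Gly / GGU Gly — identical.
Codon 7: GGU Gly / GGU Gly — identical.
Nonsynonymous differences: 1.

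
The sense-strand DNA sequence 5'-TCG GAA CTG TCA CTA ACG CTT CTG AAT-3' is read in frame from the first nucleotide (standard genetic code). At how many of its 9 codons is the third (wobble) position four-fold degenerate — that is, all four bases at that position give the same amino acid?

7

Codon 1 TCG (Ser): third position 4-fold.
Codon 2 GAA (Glu): third position 2-fold.
Codon 3 CTG (Leu): third position 4-fold.
Codon 4 TCA (Ser): third position 4-fold.
Codon 5 CTA (Leu): third position 4-fold.
Codon 6 ACG (Thr): third position 4-fold.
Codon 7 CTT (Leu): third position 4-fold.
Codon 8 CTG (Leu): third position 4-fold.
Codon 9 AAT (Asn): third position 2-fold.
Four-fold degenerate third positions: 7.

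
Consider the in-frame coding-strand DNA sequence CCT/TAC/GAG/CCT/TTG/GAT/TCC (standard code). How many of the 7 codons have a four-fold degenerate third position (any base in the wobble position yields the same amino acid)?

Codon 1 CCT (Pro): third position 4-fold.
Codon 2 TAC (Tyr): third position 2-fold.
Codon 3 GAG (Glu): third position 2-fold.
Codon 4 CCT (Pro): third position 4-fold.
Codon 5 TTG (Leu): third position 2-fold.
Codon 6 GAT (Asp): third position 2-fold.
Codon 7 TCC (Ser): third position 4-fold.
Four-fold degenerate third positions: 3.

3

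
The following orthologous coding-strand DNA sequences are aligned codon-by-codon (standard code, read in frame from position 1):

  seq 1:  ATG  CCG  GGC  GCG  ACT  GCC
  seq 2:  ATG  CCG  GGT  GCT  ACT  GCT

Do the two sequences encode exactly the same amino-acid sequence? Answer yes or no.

Codon 1: ATG Met / ATG Met — identical.
Codon 2: CCG Pro / CCG Pro — identical.
Codon 3: GGC Gly / GGT Gly — synonymous.
Codon 4: GCG Ala / GCT Ala — synonymous.
Codon 5: ACT Thr / ACT Thr — identical.
Codon 6: GCC Ala / GCT Ala — synonymous.
Nonsynonymous differences: 0 → same protein.

yes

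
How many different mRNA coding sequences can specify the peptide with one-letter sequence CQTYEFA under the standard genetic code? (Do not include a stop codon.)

Cys: 2 codons.
Gln: 2 codons.
Thr: 4 codons.
Tyr: 2 codons.
Glu: 2 codons.
Phe: 2 codons.
Ala: 4 codons.
2 × 2 × 4 × 2 × 2 × 2 × 4 = 512.

512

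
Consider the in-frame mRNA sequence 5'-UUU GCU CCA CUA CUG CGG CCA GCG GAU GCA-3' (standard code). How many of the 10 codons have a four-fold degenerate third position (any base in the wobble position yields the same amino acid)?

8

Codon 1 UUU (Phe): third position 2-fold.
Codon 2 GCU (Ala): third position 4-fold.
Codon 3 CCA (Pro): third position 4-fold.
Codon 4 CUA (Leu): third position 4-fold.
Codon 5 CUG (Leu): third position 4-fold.
Codon 6 CGG (Arg): third position 4-fold.
Codon 7 CCA (Pro): third position 4-fold.
Codon 8 GCG (Ala): third position 4-fold.
Codon 9 GAU (Asp): third position 2-fold.
Codon 10 GCA (Ala): third position 4-fold.
Four-fold degenerate third positions: 8.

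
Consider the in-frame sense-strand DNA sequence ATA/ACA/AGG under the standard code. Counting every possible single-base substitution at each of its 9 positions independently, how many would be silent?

Codon 1 (ATA, Ile): 2 synonymous substitutions.
Codon 2 (ACA, Thr): 3 synonymous substitutions.
Codon 3 (AGG, Arg): 2 synonymous substitutions.
Total: 2 + 3 + 2 = 7.

7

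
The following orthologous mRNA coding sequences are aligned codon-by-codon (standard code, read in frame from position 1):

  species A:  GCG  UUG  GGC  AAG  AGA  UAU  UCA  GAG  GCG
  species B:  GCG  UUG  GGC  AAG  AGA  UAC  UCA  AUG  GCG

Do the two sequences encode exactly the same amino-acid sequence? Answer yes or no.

Codon 1: GCG Ala / GCG Ala — identical.
Codon 2: UUG Leu / UUG Leu — identical.
Codon 3: GGC Gly / GGC Gly — identical.
Codon 4: AAG Lys / AAG Lys — identical.
Codon 5: AGA Arg / AGA Arg — identical.
Codon 6: UAU Tyr / UAC Tyr — synonymous.
Codon 7: UCA Ser / UCA Ser — identical.
Codon 8: GAG Glu / AUG Met — nonsynonymous.
Codon 9: GCG Ala / GCG Ala — identical.
Nonsynonymous differences: 1 → different protein.

no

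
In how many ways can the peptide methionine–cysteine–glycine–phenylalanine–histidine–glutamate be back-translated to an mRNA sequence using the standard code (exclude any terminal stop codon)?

64

Met: 1 codon.
Cys: 2 codons.
Gly: 4 codons.
Phe: 2 codons.
His: 2 codons.
Glu: 2 codons.
1 × 2 × 4 × 2 × 2 × 2 = 64.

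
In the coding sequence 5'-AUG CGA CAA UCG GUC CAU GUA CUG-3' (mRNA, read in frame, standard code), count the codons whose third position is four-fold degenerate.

Codon 1 AUG (Met): third position 1-fold.
Codon 2 CGA (Arg): third position 4-fold.
Codon 3 CAA (Gln): third position 2-fold.
Codon 4 UCG (Ser): third position 4-fold.
Codon 5 GUC (Val): third position 4-fold.
Codon 6 CAU (His): third position 2-fold.
Codon 7 GUA (Val): third position 4-fold.
Codon 8 CUG (Leu): third position 4-fold.
Four-fold degenerate third positions: 5.

5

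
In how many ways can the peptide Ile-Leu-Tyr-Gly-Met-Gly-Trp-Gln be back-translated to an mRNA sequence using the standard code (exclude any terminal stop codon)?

1152

Ile: 3 codons.
Leu: 6 codons.
Tyr: 2 codons.
Gly: 4 codons.
Met: 1 codon.
Gly: 4 codons.
Trp: 1 codon.
Gln: 2 codons.
3 × 6 × 2 × 4 × 1 × 4 × 1 × 2 = 1152.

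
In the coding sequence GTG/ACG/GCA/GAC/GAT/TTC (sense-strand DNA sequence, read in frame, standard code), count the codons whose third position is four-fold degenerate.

3

Codon 1 GTG (Val): third position 4-fold.
Codon 2 ACG (Thr): third position 4-fold.
Codon 3 GCA (Ala): third position 4-fold.
Codon 4 GAC (Asp): third position 2-fold.
Codon 5 GAT (Asp): third position 2-fold.
Codon 6 TTC (Phe): third position 2-fold.
Four-fold degenerate third positions: 3.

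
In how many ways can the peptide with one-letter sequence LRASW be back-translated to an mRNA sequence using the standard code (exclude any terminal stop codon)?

864

Leu: 6 codons.
Arg: 6 codons.
Ala: 4 codons.
Ser: 6 codons.
Trp: 1 codon.
6 × 6 × 4 × 6 × 1 = 864.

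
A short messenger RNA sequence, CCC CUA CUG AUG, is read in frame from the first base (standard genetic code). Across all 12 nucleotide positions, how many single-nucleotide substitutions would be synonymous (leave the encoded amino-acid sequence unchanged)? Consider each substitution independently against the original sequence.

11

Codon 1 (CCC, Pro): 3 synonymous substitutions.
Codon 2 (CUA, Leu): 4 synonymous substitutions.
Codon 3 (CUG, Leu): 4 synonymous substitutions.
Codon 4 (AUG, Met): 0 synonymous substitutions.
Total: 3 + 4 + 4 + 0 = 11.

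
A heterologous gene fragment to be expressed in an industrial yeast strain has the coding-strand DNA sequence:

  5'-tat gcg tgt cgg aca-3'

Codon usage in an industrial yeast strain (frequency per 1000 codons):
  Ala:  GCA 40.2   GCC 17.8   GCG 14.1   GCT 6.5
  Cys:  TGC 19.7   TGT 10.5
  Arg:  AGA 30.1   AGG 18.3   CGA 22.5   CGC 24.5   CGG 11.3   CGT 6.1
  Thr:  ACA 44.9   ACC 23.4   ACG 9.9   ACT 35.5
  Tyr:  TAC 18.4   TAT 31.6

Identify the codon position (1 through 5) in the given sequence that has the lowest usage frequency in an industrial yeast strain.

3

Codon 1 TAT (Tyr): 31.6 per 1000.
Codon 2 GCG (Ala): 14.1 per 1000.
Codon 3 TGT (Cys): 10.5 per 1000.
Codon 4 CGG (Arg): 11.3 per 1000.
Codon 5 ACA (Thr): 44.9 per 1000.
Lowest frequency is 10.5 at codon 3.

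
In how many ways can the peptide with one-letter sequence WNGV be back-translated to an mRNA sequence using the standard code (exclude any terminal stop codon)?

Trp: 1 codon.
Asn: 2 codons.
Gly: 4 codons.
Val: 4 codons.
1 × 2 × 4 × 4 = 32.

32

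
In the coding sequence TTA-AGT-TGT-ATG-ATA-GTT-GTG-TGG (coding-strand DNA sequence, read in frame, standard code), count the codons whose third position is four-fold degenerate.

Codon 1 TTA (Leu): third position 2-fold.
Codon 2 AGT (Ser): third position 2-fold.
Codon 3 TGT (Cys): third position 2-fold.
Codon 4 ATG (Met): third position 1-fold.
Codon 5 ATA (Ile): third position 3-fold.
Codon 6 GTT (Val): third position 4-fold.
Codon 7 GTG (Val): third position 4-fold.
Codon 8 TGG (Trp): third position 1-fold.
Four-fold degenerate third positions: 2.

2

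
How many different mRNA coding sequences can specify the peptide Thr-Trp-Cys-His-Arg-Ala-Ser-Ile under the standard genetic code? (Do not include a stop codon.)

6912

Thr: 4 codons.
Trp: 1 codon.
Cys: 2 codons.
His: 2 codons.
Arg: 6 codons.
Ala: 4 codons.
Ser: 6 codons.
Ile: 3 codons.
4 × 1 × 2 × 2 × 6 × 4 × 6 × 3 = 6912.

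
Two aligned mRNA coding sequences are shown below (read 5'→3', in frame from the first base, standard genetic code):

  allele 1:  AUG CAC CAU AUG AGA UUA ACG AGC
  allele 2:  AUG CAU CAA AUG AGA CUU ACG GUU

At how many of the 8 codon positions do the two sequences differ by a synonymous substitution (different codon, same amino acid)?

Codon 1: AUG Met / AUG Met — identical.
Codon 2: CAC His / CAU His — synonymous.
Codon 3: CAU His / CAA Gln — nonsynonymous.
Codon 4: AUG Met / AUG Met — identical.
Codon 5: AGA Arg / AGA Arg — identical.
Codon 6: UUA Leu / CUU Leu — synonymous.
Codon 7: ACG Thr / ACG Thr — identical.
Codon 8: AGC Ser / GUU Val — nonsynonymous.
Synonymous differences: 2.

2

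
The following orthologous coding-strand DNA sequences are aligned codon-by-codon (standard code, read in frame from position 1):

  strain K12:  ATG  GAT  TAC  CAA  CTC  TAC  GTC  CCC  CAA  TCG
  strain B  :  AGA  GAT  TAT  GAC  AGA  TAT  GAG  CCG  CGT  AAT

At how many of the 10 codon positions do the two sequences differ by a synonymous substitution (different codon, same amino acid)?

Codon 1: ATG Met / AGA Arg — nonsynonymous.
Codon 2: GAT Asp / GAT Asp — identical.
Codon 3: TAC Tyr / TAT Tyr — synonymous.
Codon 4: CAA Gln / GAC Asp — nonsynonymous.
Codon 5: CTC Leu / AGA Arg — nonsynonymous.
Codon 6: TAC Tyr / TAT Tyr — synonymous.
Codon 7: GTC Val / GAG Glu — nonsynonymous.
Codon 8: CCC Pro / CCG Pro — synonymous.
Codon 9: CAA Gln / CGT Arg — nonsynonymous.
Codon 10: TCG Ser / AAT Asn — nonsynonymous.
Synonymous differences: 3.

3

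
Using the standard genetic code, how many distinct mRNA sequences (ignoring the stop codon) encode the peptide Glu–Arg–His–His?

48

Glu: 2 codons.
Arg: 6 codons.
His: 2 codons.
His: 2 codons.
2 × 6 × 2 × 2 = 48.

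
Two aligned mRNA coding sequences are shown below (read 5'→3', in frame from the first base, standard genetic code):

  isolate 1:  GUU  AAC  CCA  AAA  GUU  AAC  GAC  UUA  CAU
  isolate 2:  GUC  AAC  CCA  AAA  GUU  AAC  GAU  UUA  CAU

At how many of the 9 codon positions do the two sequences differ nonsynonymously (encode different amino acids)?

Codon 1: GUU Val / GUC Val — synonymous.
Codon 2: AAC Asn / AAC Asn — identical.
Codon 3: CCA Pro / CCA Pro — identical.
Codon 4: AAA Lys / AAA Lys — identical.
Codon 5: GUU Val / GUU Val — identical.
Codon 6: AAC Asn / AAC Asn — identical.
Codon 7: GAC Asp / GAU Asp — synonymous.
Codon 8: UUA Leu / UUA Leu — identical.
Codon 9: CAU His / CAU His — identical.
Nonsynonymous differences: 0.

0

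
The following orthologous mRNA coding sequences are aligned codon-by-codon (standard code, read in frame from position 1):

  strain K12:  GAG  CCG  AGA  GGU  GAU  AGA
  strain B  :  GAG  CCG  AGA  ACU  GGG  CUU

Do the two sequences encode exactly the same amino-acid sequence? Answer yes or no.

no

Codon 1: GAG Glu / GAG Glu — identical.
Codon 2: CCG Pro / CCG Pro — identical.
Codon 3: AGA Arg / AGA Arg — identical.
Codon 4: GGU Gly / ACU Thr — nonsynonymous.
Codon 5: GAU Asp / GGG Gly — nonsynonymous.
Codon 6: AGA Arg / CUU Leu — nonsynonymous.
Nonsynonymous differences: 3 → different protein.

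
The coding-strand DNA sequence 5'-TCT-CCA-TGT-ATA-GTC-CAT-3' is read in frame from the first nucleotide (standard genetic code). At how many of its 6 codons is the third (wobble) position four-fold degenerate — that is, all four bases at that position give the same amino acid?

3

Codon 1 TCT (Ser): third position 4-fold.
Codon 2 CCA (Pro): third position 4-fold.
Codon 3 TGT (Cys): third position 2-fold.
Codon 4 ATA (Ile): third position 3-fold.
Codon 5 GTC (Val): third position 4-fold.
Codon 6 CAT (His): third position 2-fold.
Four-fold degenerate third positions: 3.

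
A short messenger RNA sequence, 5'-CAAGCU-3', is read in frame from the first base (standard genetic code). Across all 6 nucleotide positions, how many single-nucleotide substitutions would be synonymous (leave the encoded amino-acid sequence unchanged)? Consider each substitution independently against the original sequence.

4

Codon 1 (CAA, Gln): 1 synonymous substitution.
Codon 2 (GCU, Ala): 3 synonymous substitutions.
Total: 1 + 3 = 4.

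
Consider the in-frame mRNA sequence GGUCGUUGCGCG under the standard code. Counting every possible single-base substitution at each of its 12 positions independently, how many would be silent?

10

Codon 1 (GGU, Gly): 3 synonymous substitutions.
Codon 2 (CGU, Arg): 3 synonymous substitutions.
Codon 3 (UGC, Cys): 1 synonymous substitution.
Codon 4 (GCG, Ala): 3 synonymous substitutions.
Total: 3 + 3 + 1 + 3 = 10.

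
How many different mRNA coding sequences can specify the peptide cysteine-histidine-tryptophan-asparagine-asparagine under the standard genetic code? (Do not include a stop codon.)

16

Cys: 2 codons.
His: 2 codons.
Trp: 1 codon.
Asn: 2 codons.
Asn: 2 codons.
2 × 2 × 1 × 2 × 2 = 16.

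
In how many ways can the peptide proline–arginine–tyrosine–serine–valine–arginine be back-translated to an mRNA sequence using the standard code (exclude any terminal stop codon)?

6912

Pro: 4 codons.
Arg: 6 codons.
Tyr: 2 codons.
Ser: 6 codons.
Val: 4 codons.
Arg: 6 codons.
4 × 6 × 2 × 6 × 4 × 6 = 6912.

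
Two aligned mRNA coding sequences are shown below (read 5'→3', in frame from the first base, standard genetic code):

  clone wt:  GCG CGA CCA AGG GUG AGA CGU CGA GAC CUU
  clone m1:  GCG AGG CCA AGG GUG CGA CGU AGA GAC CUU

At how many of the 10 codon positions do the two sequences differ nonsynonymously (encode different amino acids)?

Codon 1: GCG Ala / GCG Ala — identical.
Codon 2: CGA Arg / AGG Arg — synonymous.
Codon 3: CCA Pro / CCA Pro — identical.
Codon 4: AGG Arg / AGG Arg — identical.
Codon 5: GUG Val / GUG Val — identical.
Codon 6: AGA Arg / CGA Arg — synonymous.
Codon 7: CGU Arg / CGU Arg — identical.
Codon 8: CGA Arg / AGA Arg — synonymous.
Codon 9: GAC Asp / GAC Asp — identical.
Codon 10: CUU Leu / CUU Leu — identical.
Nonsynonymous differences: 0.

0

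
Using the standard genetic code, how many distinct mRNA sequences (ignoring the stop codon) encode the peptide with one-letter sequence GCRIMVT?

2304

Gly: 4 codons.
Cys: 2 codons.
Arg: 6 codons.
Ile: 3 codons.
Met: 1 codon.
Val: 4 codons.
Thr: 4 codons.
4 × 2 × 6 × 3 × 1 × 4 × 4 = 2304.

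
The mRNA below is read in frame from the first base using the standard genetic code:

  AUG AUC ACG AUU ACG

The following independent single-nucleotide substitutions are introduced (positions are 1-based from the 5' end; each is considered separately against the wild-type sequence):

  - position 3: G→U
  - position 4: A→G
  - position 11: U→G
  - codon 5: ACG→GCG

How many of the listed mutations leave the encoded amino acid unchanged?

Codon 1: AUG (Met) → AUU (Ile) — missense.
Codon 2: AUC (Ile) → GUC (Val) — missense.
Codon 4: AUU (Ile) → AGU (Ser) — missense.
Codon 5: ACG (Thr) → GCG (Ala) — missense.
Synonymous: 0 of 4.

0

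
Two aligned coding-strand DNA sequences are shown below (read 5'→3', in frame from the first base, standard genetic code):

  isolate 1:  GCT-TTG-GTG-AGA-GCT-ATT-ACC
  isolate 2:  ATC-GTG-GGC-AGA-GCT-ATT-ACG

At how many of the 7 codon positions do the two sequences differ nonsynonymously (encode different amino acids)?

Codon 1: GCT Ala / ATC Ile — nonsynonymous.
Codon 2: TTG Leu / GTG Val — nonsynonymous.
Codon 3: GTG Val / GGC Gly — nonsynonymous.
Codon 4: AGA Arg / AGA Arg — identical.
Codon 5: GCT Ala / GCT Ala — identical.
Codon 6: ATT Ile / ATT Ile — identical.
Codon 7: ACC Thr / ACG Thr — synonymous.
Nonsynonymous differences: 3.

3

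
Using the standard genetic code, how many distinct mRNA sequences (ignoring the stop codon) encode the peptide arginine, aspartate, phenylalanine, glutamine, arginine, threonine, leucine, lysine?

13824

Arg: 6 codons.
Asp: 2 codons.
Phe: 2 codons.
Gln: 2 codons.
Arg: 6 codons.
Thr: 4 codons.
Leu: 6 codons.
Lys: 2 codons.
6 × 2 × 2 × 2 × 6 × 4 × 6 × 2 = 13824.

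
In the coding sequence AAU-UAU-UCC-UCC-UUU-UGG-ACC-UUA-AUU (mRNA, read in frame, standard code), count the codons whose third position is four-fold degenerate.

3

Codon 1 AAU (Asn): third position 2-fold.
Codon 2 UAU (Tyr): third position 2-fold.
Codon 3 UCC (Ser): third position 4-fold.
Codon 4 UCC (Ser): third position 4-fold.
Codon 5 UUU (Phe): third position 2-fold.
Codon 6 UGG (Trp): third position 1-fold.
Codon 7 ACC (Thr): third position 4-fold.
Codon 8 UUA (Leu): third position 2-fold.
Codon 9 AUU (Ile): third position 3-fold.
Four-fold degenerate third positions: 3.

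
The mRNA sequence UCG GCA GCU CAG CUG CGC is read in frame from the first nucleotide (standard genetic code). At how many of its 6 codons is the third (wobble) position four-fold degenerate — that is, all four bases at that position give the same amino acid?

Codon 1 UCG (Ser): third position 4-fold.
Codon 2 GCA (Ala): third position 4-fold.
Codon 3 GCU (Ala): third position 4-fold.
Codon 4 CAG (Gln): third position 2-fold.
Codon 5 CUG (Leu): third position 4-fold.
Codon 6 CGC (Arg): third position 4-fold.
Four-fold degenerate third positions: 5.

5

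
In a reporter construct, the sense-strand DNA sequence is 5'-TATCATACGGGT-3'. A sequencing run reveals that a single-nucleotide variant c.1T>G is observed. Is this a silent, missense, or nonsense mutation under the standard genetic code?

missense

Position 1 falls in codon 1: TAT → Tyr.
After the substitution the codon is GAT → Asp.
Tyr ≠ Asp, so this is a missense mutation.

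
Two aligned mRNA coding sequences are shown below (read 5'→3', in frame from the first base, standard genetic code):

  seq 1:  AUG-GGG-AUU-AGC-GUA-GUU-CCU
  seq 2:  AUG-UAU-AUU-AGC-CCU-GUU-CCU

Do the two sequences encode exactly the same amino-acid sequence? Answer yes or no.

Codon 1: AUG Met / AUG Met — identical.
Codon 2: GGG Gly / UAU Tyr — nonsynonymous.
Codon 3: AUU Ile / AUU Ile — identical.
Codon 4: AGC Ser / AGC Ser — identical.
Codon 5: GUA Val / CCU Pro — nonsynonymous.
Codon 6: GUU Val / GUU Val — identical.
Codon 7: CCU Pro / CCU Pro — identical.
Nonsynonymous differences: 2 → different protein.

no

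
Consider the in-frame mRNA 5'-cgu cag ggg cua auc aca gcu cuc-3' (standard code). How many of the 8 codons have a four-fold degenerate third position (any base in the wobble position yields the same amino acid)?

6

Codon 1 CGU (Arg): third position 4-fold.
Codon 2 CAG (Gln): third position 2-fold.
Codon 3 GGG (Gly): third position 4-fold.
Codon 4 CUA (Leu): third position 4-fold.
Codon 5 AUC (Ile): third position 3-fold.
Codon 6 ACA (Thr): third position 4-fold.
Codon 7 GCU (Ala): third position 4-fold.
Codon 8 CUC (Leu): third position 4-fold.
Four-fold degenerate third positions: 6.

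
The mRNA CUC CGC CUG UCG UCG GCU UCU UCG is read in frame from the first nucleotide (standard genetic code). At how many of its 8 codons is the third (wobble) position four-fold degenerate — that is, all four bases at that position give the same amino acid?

8

Codon 1 CUC (Leu): third position 4-fold.
Codon 2 CGC (Arg): third position 4-fold.
Codon 3 CUG (Leu): third position 4-fold.
Codon 4 UCG (Ser): third position 4-fold.
Codon 5 UCG (Ser): third position 4-fold.
Codon 6 GCU (Ala): third position 4-fold.
Codon 7 UCU (Ser): third position 4-fold.
Codon 8 UCG (Ser): third position 4-fold.
Four-fold degenerate third positions: 8.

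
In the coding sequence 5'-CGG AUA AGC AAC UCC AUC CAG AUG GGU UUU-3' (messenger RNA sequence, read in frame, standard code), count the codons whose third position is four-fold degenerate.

Codon 1 CGG (Arg): third position 4-fold.
Codon 2 AUA (Ile): third position 3-fold.
Codon 3 AGC (Ser): third position 2-fold.
Codon 4 AAC (Asn): third position 2-fold.
Codon 5 UCC (Ser): third position 4-fold.
Codon 6 AUC (Ile): third position 3-fold.
Codon 7 CAG (Gln): third position 2-fold.
Codon 8 AUG (Met): third position 1-fold.
Codon 9 GGU (Gly): third position 4-fold.
Codon 10 UUU (Phe): third position 2-fold.
Four-fold degenerate third positions: 3.

3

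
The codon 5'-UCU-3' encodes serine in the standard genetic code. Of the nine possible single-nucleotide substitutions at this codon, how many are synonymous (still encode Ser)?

Position 1: none → 0 synonymous.
Position 2: none → 0 synonymous.
Position 3: UCC, UCA, UCG → 3 synonymous.
Total: 0 + 0 + 3 = 3.

3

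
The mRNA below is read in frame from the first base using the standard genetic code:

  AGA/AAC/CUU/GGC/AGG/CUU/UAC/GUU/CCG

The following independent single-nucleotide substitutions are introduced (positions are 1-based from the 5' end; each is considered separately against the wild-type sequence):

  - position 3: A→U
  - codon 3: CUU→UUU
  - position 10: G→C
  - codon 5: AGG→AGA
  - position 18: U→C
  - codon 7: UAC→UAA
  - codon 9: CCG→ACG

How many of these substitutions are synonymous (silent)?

Codon 1: AGA (Arg) → AGU (Ser) — missense.
Codon 3: CUU (Leu) → UUU (Phe) — missense.
Codon 4: GGC (Gly) → CGC (Arg) — missense.
Codon 5: AGG (Arg) → AGA (Arg) — synonymous.
Codon 6: CUU (Leu) → CUC (Leu) — synonymous.
Codon 7: UAC (Tyr) → UAA (Stop) — nonsense.
Codon 9: CCG (Pro) → ACG (Thr) — missense.
Synonymous: 2 of 7.

2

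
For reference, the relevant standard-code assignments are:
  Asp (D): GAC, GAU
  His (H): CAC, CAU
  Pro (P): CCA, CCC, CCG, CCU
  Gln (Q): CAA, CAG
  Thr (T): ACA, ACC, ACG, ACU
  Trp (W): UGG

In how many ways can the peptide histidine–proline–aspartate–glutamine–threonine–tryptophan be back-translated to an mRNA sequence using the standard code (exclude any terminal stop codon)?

His: 2 codons.
Pro: 4 codons.
Asp: 2 codons.
Gln: 2 codons.
Thr: 4 codons.
Trp: 1 codon.
2 × 4 × 2 × 2 × 4 × 1 = 128.

128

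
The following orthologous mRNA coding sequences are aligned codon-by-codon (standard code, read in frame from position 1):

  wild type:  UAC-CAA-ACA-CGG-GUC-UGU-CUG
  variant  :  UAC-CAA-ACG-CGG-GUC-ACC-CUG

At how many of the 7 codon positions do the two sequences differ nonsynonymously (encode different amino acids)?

1

Codon 1: UAC Tyr / UAC Tyr — identical.
Codon 2: CAA Gln / CAA Gln — identical.
Codon 3: ACA Thr / ACG Thr — synonymous.
Codon 4: CGG Arg / CGG Arg — identical.
Codon 5: GUC Val / GUC Val — identical.
Codon 6: UGU Cys / ACC Thr — nonsynonymous.
Codon 7: CUG Leu / CUG Leu — identical.
Nonsynonymous differences: 1.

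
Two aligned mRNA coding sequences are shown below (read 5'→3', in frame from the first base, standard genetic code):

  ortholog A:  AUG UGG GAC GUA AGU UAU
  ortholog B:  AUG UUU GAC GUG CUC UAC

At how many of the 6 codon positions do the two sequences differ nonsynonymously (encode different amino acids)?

Codon 1: AUG Met / AUG Met — identical.
Codon 2: UGG Trp / UUU Phe — nonsynonymous.
Codon 3: GAC Asp / GAC Asp — identical.
Codon 4: GUA Val / GUG Val — synonymous.
Codon 5: AGU Ser / CUC Leu — nonsynonymous.
Codon 6: UAU Tyr / UAC Tyr — synonymous.
Nonsynonymous differences: 2.

2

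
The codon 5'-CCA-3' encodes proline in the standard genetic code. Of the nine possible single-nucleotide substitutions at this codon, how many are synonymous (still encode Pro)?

Position 1: none → 0 synonymous.
Position 2: none → 0 synonymous.
Position 3: CCT, CCC, CCG → 3 synonymous.
Total: 0 + 0 + 3 = 3.

3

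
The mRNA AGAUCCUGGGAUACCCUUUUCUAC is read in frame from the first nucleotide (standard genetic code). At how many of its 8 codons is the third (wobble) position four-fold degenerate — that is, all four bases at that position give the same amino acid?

3

Codon 1 AGA (Arg): third position 2-fold.
Codon 2 UCC (Ser): third position 4-fold.
Codon 3 UGG (Trp): third position 1-fold.
Codon 4 GAU (Asp): third position 2-fold.
Codon 5 ACC (Thr): third position 4-fold.
Codon 6 CUU (Leu): third position 4-fold.
Codon 7 UUC (Phe): third position 2-fold.
Codon 8 UAC (Tyr): third position 2-fold.
Four-fold degenerate third positions: 3.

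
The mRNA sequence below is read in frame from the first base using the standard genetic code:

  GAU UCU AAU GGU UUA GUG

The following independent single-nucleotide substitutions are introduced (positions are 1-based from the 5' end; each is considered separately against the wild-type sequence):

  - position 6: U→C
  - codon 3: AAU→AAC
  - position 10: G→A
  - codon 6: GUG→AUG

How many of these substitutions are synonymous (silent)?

Codon 2: UCU (Ser) → UCC (Ser) — synonymous.
Codon 3: AAU (Asn) → AAC (Asn) — synonymous.
Codon 4: GGU (Gly) → AGU (Ser) — missense.
Codon 6: GUG (Val) → AUG (Met) — missense.
Synonymous: 2 of 4.

2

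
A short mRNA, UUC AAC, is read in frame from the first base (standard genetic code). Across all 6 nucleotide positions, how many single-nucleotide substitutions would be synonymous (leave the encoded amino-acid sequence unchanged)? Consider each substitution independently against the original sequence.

2

Codon 1 (UUC, Phe): 1 synonymous substitution.
Codon 2 (AAC, Asn): 1 synonymous substitution.
Total: 1 + 1 = 2.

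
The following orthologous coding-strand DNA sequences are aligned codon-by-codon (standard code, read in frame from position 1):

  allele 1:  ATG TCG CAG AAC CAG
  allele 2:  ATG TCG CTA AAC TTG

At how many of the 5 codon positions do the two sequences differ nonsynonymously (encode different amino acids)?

2

Codon 1: ATG Met / ATG Met — identical.
Codon 2: TCG Ser / TCG Ser — identical.
Codon 3: CAG Gln / CTA Leu — nonsynonymous.
Codon 4: AAC Asn / AAC Asn — identical.
Codon 5: CAG Gln / TTG Leu — nonsynonymous.
Nonsynonymous differences: 2.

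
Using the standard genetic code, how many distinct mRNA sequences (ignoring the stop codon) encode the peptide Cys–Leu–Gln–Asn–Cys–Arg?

Cys: 2 codons.
Leu: 6 codons.
Gln: 2 codons.
Asn: 2 codons.
Cys: 2 codons.
Arg: 6 codons.
2 × 6 × 2 × 2 × 2 × 6 = 576.

576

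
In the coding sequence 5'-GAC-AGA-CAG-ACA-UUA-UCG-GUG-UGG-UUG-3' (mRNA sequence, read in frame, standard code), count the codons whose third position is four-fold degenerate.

3

Codon 1 GAC (Asp): third position 2-fold.
Codon 2 AGA (Arg): third position 2-fold.
Codon 3 CAG (Gln): third position 2-fold.
Codon 4 ACA (Thr): third position 4-fold.
Codon 5 UUA (Leu): third position 2-fold.
Codon 6 UCG (Ser): third position 4-fold.
Codon 7 GUG (Val): third position 4-fold.
Codon 8 UGG (Trp): third position 1-fold.
Codon 9 UUG (Leu): third position 2-fold.
Four-fold degenerate third positions: 3.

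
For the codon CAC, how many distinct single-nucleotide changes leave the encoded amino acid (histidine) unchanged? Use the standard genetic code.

Position 1: none → 0 synonymous.
Position 2: none → 0 synonymous.
Position 3: CAT → 1 synonymous.
Total: 0 + 0 + 1 = 1.

1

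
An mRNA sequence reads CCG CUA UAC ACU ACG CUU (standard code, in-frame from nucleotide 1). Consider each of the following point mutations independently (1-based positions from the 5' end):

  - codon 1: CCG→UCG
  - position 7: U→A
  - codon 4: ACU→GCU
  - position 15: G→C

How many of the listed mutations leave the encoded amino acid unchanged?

Codon 1: CCG (Pro) → UCG (Ser) — missense.
Codon 3: UAC (Tyr) → AAC (Asn) — missense.
Codon 4: ACU (Thr) → GCU (Ala) — missense.
Codon 5: ACG (Thr) → ACC (Thr) — synonymous.
Synonymous: 1 of 4.

1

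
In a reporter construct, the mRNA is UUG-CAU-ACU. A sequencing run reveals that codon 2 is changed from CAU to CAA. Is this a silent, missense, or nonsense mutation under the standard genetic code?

missense

Position 6 falls in codon 2: CAU → His.
After the substitution the codon is CAA → Gln.
His ≠ Gln, so this is a missense mutation.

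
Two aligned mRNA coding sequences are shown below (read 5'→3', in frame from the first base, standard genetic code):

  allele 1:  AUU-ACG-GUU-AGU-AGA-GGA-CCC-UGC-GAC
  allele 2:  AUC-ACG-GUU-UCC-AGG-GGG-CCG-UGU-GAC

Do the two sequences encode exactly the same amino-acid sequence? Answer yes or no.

Codon 1: AUU Ile / AUC Ile — synonymous.
Codon 2: ACG Thr / ACG Thr — identical.
Codon 3: GUU Val / GUU Val — identical.
Codon 4: AGU Ser / UCC Ser — synonymous.
Codon 5: AGA Arg / AGG Arg — synonymous.
Codon 6: GGA Gly / GGG Gly — synonymous.
Codon 7: CCC Pro / CCG Pro — synonymous.
Codon 8: UGC Cys / UGU Cys — synonymous.
Codon 9: GAC Asp / GAC Asp — identical.
Nonsynonymous differences: 0 → same protein.

yes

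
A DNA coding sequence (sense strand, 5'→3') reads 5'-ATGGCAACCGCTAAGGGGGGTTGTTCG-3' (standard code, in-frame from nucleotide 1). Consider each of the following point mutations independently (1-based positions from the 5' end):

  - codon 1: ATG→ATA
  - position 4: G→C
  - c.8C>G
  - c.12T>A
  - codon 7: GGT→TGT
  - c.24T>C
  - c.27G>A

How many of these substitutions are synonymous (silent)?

3

Codon 1: ATG (Met) → ATA (Ile) — missense.
Codon 2: GCA (Ala) → CCA (Pro) — missense.
Codon 3: ACC (Thr) → AGC (Ser) — missense.
Codon 4: GCT (Ala) → GCA (Ala) — synonymous.
Codon 7: GGT (Gly) → TGT (Cys) — missense.
Codon 8: TGT (Cys) → TGC (Cys) — synonymous.
Codon 9: TCG (Ser) → TCA (Ser) — synonymous.
Synonymous: 3 of 7.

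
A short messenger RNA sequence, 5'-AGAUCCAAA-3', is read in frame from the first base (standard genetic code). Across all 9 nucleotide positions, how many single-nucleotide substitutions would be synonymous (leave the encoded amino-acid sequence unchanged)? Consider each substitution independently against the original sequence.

Codon 1 (AGA, Arg): 2 synonymous substitutions.
Codon 2 (UCC, Ser): 3 synonymous substitutions.
Codon 3 (AAA, Lys): 1 synonymous substitution.
Total: 2 + 3 + 1 = 6.

6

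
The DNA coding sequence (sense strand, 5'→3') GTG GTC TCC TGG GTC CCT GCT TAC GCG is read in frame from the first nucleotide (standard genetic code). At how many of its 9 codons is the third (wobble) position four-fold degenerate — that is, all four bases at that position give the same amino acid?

Codon 1 GTG (Val): third position 4-fold.
Codon 2 GTC (Val): third position 4-fold.
Codon 3 TCC (Ser): third position 4-fold.
Codon 4 TGG (Trp): third position 1-fold.
Codon 5 GTC (Val): third position 4-fold.
Codon 6 CCT (Pro): third position 4-fold.
Codon 7 GCT (Ala): third position 4-fold.
Codon 8 TAC (Tyr): third position 2-fold.
Codon 9 GCG (Ala): third position 4-fold.
Four-fold degenerate third positions: 7.

7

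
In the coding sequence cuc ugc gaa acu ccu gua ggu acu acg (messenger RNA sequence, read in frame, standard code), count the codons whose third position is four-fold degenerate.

Codon 1 CUC (Leu): third position 4-fold.
Codon 2 UGC (Cys): third position 2-fold.
Codon 3 GAA (Glu): third position 2-fold.
Codon 4 ACU (Thr): third position 4-fold.
Codon 5 CCU (Pro): third position 4-fold.
Codon 6 GUA (Val): third position 4-fold.
Codon 7 GGU (Gly): third position 4-fold.
Codon 8 ACU (Thr): third position 4-fold.
Codon 9 ACG (Thr): third position 4-fold.
Four-fold degenerate third positions: 7.

7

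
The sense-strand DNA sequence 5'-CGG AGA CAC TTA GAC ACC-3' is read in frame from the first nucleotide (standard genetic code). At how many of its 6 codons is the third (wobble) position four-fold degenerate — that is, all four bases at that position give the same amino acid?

2

Codon 1 CGG (Arg): third position 4-fold.
Codon 2 AGA (Arg): third position 2-fold.
Codon 3 CAC (His): third position 2-fold.
Codon 4 TTA (Leu): third position 2-fold.
Codon 5 GAC (Asp): third position 2-fold.
Codon 6 ACC (Thr): third position 4-fold.
Four-fold degenerate third positions: 2.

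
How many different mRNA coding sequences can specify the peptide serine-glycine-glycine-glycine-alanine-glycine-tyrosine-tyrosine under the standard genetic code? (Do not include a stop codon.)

24576

Ser: 6 codons.
Gly: 4 codons.
Gly: 4 codons.
Gly: 4 codons.
Ala: 4 codons.
Gly: 4 codons.
Tyr: 2 codons.
Tyr: 2 codons.
6 × 4 × 4 × 4 × 4 × 4 × 2 × 2 = 24576.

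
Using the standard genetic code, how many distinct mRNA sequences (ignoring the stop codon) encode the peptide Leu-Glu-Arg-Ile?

Leu: 6 codons.
Glu: 2 codons.
Arg: 6 codons.
Ile: 3 codons.
6 × 2 × 6 × 3 = 216.

216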